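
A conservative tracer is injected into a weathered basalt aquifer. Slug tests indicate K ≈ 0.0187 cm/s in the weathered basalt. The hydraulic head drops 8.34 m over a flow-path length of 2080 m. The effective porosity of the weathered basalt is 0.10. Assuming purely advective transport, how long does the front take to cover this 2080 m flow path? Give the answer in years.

Convert K: 0.0187 cm/s × 864 = 16.16 m/day.
Hydraulic gradient i = Δh / L = 8.34 / 2080 = 0.004010.
Darcy flux q = K · i = 16.16 × 0.004010 = 0.06478 m/day.
Seepage velocity v = q / n_e = 0.06478 / 0.10 = 0.6478 m/day.
Travel time t = L / v = 2080 / 0.6478 = 3211 days = 8.791 years.

8.79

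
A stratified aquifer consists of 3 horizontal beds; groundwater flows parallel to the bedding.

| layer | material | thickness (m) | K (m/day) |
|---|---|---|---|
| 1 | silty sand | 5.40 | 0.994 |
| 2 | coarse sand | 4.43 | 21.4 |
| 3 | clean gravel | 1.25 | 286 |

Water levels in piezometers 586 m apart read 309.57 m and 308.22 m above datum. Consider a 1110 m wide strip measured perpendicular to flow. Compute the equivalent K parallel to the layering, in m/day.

Flow is parallel to layering, so each bed carries its own Darcy discharge and the transmissivities add.
Σ(K_i·b_i) = 0.994×5.40 + 21.4×4.43 + 286×1.25 = 457.7 m²/day.
Total thickness b = 11.08 m, so K_eq = Σ(K_i·b_i)/b = 41.31 m/day.

41.3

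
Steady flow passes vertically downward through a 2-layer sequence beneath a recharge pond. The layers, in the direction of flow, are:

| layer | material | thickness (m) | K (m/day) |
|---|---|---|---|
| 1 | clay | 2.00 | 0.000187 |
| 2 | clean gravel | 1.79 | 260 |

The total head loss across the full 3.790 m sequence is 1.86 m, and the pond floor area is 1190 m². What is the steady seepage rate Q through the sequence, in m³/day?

Flow is perpendicular to layering, so the layers act in series and the equivalent K is the thickness-weighted harmonic mean.
Total thickness L = 2.00 + 1.79 = 3.790 m.
Σ(b_i/K_i) = 2.00/0.000187 + 1.79/260 = 10695 d.
K_eq = L / Σ(b_i/K_i) = 3.790 / 10695 = 0.0003544 m/day.
Q = K_eq · A · (Δh/L) = 0.0003544 × 1190 × (1.86/3.790) = 0.2070 m³/day.

0.207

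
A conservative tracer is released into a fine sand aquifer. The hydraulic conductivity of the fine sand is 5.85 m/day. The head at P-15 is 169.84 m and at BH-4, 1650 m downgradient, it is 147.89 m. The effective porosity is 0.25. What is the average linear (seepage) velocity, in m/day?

0.311

Hydraulic gradient i = (169.84 − 147.89) / 1650 = 21.95 / 1650 = 0.01330.
Darcy flux q = K · i = 5.850 × 0.01330 = 0.07782 m/day.
Seepage velocity v = q / n_e = 0.07782 / 0.25 = 0.3113 m/day.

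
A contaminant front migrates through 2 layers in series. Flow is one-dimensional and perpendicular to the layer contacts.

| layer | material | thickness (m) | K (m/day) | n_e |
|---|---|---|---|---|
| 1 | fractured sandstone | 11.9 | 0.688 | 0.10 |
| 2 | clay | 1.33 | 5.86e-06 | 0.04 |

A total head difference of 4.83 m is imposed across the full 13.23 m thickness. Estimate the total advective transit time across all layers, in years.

160

With flow normal to the layers, continuity requires the same specific discharge q through every layer.
Σ(b_i/K_i) = 11.9/0.688 + 1.33/5.86e-06 = 2.270e+05 d.
q = Δh / Σ(b_i/K_i) = 4.83 / 2.270e+05 = 2.128e-05 m/day.
In each layer the seepage velocity is v_i = q/n_i, so the layer transit time is t_i = b_i·n_i / q:
  layer 1 (fractured sandstone): t_1 = 11.9 × 0.10 / 2.128e-05 = 55923 d
  layer 2 (clay): t_2 = 1.33 × 0.04 / 2.128e-05 = 2500 d
Total t = Σ t_i = 58423 days = 160.0 years.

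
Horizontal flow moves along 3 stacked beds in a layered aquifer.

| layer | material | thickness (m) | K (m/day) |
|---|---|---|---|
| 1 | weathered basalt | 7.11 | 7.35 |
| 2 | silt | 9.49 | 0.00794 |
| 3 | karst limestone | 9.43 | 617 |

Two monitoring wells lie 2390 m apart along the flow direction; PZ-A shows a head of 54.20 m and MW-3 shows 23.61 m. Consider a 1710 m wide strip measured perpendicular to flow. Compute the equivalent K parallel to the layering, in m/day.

226

Flow is parallel to layering, so each bed carries its own Darcy discharge and the transmissivities add.
Σ(K_i·b_i) = 7.35×7.11 + 0.00794×9.49 + 617×9.43 = 5871 m²/day.
Total thickness b = 26.03 m, so K_eq = Σ(K_i·b_i)/b = 225.5 m/day.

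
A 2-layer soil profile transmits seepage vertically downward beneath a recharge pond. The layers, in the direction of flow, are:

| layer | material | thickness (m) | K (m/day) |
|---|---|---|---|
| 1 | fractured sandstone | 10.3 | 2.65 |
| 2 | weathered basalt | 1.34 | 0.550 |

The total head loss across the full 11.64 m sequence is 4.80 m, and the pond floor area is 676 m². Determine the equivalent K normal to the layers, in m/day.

Flow is perpendicular to layering, so the layers act in series and the equivalent K is the thickness-weighted harmonic mean.
Total thickness L = 10.3 + 1.34 = 11.64 m.
Σ(b_i/K_i) = 10.3/2.65 + 1.34/0.550 = 6.323 d.
K_eq = L / Σ(b_i/K_i) = 11.64 / 6.323 = 1.841 m/day.

1.84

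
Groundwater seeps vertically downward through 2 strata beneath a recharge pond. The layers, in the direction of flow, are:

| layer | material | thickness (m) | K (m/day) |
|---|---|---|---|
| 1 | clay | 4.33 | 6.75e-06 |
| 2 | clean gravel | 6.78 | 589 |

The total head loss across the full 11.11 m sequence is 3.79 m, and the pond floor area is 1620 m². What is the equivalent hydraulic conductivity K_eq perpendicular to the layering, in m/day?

Flow is perpendicular to layering, so the layers act in series and the equivalent K is the thickness-weighted harmonic mean.
Total thickness L = 4.33 + 6.78 = 11.11 m.
Σ(b_i/K_i) = 4.33/6.75e-06 + 6.78/589 = 6.415e+05 d.
K_eq = L / Σ(b_i/K_i) = 11.11 / 6.415e+05 = 1.732e-05 m/day.

1.73e-05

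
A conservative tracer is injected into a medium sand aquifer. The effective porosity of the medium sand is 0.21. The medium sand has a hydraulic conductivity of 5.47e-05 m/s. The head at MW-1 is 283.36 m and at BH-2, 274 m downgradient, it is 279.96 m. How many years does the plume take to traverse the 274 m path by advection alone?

2.69

Convert K: 5.47e-05 m/s × 86400 = 4.726 m/day.
Hydraulic gradient i = (283.36 − 279.96) / 274 = 3.4 / 274 = 0.01241.
Darcy flux q = K · i = 4.726 × 0.01241 = 0.05864 m/day.
Seepage velocity v = q / n_e = 0.05864 / 0.21 = 0.2793 m/day.
Travel time t = L / v = 274 / 0.2793 = 981.2 days = 2.686 years.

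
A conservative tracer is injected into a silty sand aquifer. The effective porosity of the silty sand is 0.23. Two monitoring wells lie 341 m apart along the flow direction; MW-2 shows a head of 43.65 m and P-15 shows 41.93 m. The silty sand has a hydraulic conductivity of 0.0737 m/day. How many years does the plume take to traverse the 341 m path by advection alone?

Hydraulic gradient i = (43.65 − 41.93) / 341 = 1.72 / 341 = 0.005044.
Darcy flux q = K · i = 0.07370 × 0.005044 = 0.0003717 m/day.
Seepage velocity v = q / n_e = 0.0003717 / 0.23 = 0.001616 m/day.
Travel time t = L / v = 341 / 0.001616 = 2.110e+05 days = 577.6 years.

578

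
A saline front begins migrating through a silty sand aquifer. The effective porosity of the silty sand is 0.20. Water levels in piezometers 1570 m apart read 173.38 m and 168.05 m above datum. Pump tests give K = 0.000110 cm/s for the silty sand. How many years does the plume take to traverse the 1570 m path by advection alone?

Convert K: 0.000110 cm/s × 864 = 0.09504 m/day.
Hydraulic gradient i = (173.38 − 168.05) / 1570 = 5.33 / 1570 = 0.003395.
Darcy flux q = K · i = 0.09504 × 0.003395 = 0.0003227 m/day.
Seepage velocity v = q / n_e = 0.0003227 / 0.20 = 0.001613 m/day.
Travel time t = L / v = 1570 / 0.001613 = 9.732e+05 days = 2664 years.

2660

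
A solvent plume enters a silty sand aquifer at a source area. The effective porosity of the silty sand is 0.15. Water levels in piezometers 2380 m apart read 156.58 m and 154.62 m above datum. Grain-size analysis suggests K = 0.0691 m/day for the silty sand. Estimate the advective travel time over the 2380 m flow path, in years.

Hydraulic gradient i = (156.58 − 154.62) / 2380 = 1.96 / 2380 = 0.0008235.
Darcy flux q = K · i = 0.06910 × 0.0008235 = 5.691e-05 m/day.
Seepage velocity v = q / n_e = 5.691e-05 / 0.15 = 0.0003794 m/day.
Travel time t = L / v = 2380 / 0.0003794 = 6.274e+06 days = 17176 years.

17200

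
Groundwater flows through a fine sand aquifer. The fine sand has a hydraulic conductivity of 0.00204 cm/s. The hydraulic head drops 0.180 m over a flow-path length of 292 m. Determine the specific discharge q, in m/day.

0.00109

Convert K: 0.00204 cm/s × 864 = 1.763 m/day.
Hydraulic gradient i = Δh / L = 0.180 / 292 = 0.0006164.
Specific discharge q = K · i = 1.763 × 0.0006164 = 0.001087 m/day.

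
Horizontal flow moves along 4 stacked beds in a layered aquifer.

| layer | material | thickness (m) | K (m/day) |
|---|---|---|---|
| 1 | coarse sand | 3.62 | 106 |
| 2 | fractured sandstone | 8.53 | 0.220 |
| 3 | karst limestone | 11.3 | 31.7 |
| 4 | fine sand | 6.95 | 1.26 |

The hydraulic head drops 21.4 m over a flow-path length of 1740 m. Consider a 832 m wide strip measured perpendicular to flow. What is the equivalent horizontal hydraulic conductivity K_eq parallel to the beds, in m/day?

24.8

Flow is parallel to layering, so each bed carries its own Darcy discharge and the transmissivities add.
Σ(K_i·b_i) = 106×3.62 + 0.220×8.53 + 31.7×11.3 + 1.26×6.95 = 752.6 m²/day.
Total thickness b = 30.40 m, so K_eq = Σ(K_i·b_i)/b = 24.76 m/day.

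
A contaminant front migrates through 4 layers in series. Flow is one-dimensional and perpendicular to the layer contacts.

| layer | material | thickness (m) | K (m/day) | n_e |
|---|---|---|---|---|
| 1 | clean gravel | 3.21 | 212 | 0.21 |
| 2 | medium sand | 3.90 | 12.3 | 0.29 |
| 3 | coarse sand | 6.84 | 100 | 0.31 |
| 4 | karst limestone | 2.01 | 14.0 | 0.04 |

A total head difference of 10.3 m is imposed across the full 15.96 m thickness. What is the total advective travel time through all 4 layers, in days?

0.212

With flow normal to the layers, continuity requires the same specific discharge q through every layer.
Σ(b_i/K_i) = 3.21/212 + 3.90/12.3 + 6.84/100 + 2.01/14.0 = 0.5442 d.
q = Δh / Σ(b_i/K_i) = 10.3 / 0.5442 = 18.93 m/day.
In each layer the seepage velocity is v_i = q/n_i, so the layer transit time is t_i = b_i·n_i / q:
  layer 1 (clean gravel): t_1 = 3.21 × 0.21 / 18.93 = 0.03562 d
  layer 2 (medium sand): t_2 = 3.90 × 0.29 / 18.93 = 0.05975 d
  layer 3 (coarse sand): t_3 = 6.84 × 0.31 / 18.93 = 0.1120 d
  layer 4 (karst limestone): t_4 = 2.01 × 0.04 / 18.93 = 0.004248 d
Total t = Σ t_i = 0.2116 days.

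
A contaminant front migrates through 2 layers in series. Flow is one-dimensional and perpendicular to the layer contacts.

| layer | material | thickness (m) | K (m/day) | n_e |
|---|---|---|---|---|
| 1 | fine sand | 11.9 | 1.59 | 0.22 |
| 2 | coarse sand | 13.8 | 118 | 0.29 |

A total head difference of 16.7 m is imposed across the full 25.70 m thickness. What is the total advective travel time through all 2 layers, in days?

With flow normal to the layers, continuity requires the same specific discharge q through every layer.
Σ(b_i/K_i) = 11.9/1.59 + 13.8/118 = 7.601 d.
q = Δh / Σ(b_i/K_i) = 16.7 / 7.601 = 2.197 m/day.
In each layer the seepage velocity is v_i = q/n_i, so the layer transit time is t_i = b_i·n_i / q:
  layer 1 (fine sand): t_1 = 11.9 × 0.22 / 2.197 = 1.192 d
  layer 2 (coarse sand): t_2 = 13.8 × 0.29 / 2.197 = 1.822 d
Total t = Σ t_i = 3.013 days.

3.01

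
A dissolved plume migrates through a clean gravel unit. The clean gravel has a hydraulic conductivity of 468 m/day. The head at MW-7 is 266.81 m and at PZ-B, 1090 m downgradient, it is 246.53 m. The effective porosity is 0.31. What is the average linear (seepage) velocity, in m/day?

Hydraulic gradient i = (266.81 − 246.53) / 1090 = 20.28 / 1090 = 0.01861.
Darcy flux q = K · i = 468.0 × 0.01861 = 8.707 m/day.
Seepage velocity v = q / n_e = 8.707 / 0.31 = 28.09 m/day.

28.1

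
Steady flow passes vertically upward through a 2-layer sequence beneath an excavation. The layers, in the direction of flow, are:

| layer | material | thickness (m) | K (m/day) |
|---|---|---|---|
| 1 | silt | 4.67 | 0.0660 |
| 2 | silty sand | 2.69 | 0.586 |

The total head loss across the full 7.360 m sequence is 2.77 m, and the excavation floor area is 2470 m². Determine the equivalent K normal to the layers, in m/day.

0.0977

Flow is perpendicular to layering, so the layers act in series and the equivalent K is the thickness-weighted harmonic mean.
Total thickness L = 4.67 + 2.69 = 7.360 m.
Σ(b_i/K_i) = 4.67/0.0660 + 2.69/0.586 = 75.35 d.
K_eq = L / Σ(b_i/K_i) = 7.360 / 75.35 = 0.09768 m/day.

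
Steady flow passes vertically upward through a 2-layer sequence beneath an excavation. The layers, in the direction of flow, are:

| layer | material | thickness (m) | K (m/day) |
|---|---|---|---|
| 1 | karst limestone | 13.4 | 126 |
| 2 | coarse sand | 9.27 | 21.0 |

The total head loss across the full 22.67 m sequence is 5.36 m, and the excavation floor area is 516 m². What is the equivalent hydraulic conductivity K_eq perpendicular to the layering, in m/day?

41.4

Flow is perpendicular to layering, so the layers act in series and the equivalent K is the thickness-weighted harmonic mean.
Total thickness L = 13.4 + 9.27 = 22.67 m.
Σ(b_i/K_i) = 13.4/126 + 9.27/21.0 = 0.5478 d.
K_eq = L / Σ(b_i/K_i) = 22.67 / 0.5478 = 41.39 m/day.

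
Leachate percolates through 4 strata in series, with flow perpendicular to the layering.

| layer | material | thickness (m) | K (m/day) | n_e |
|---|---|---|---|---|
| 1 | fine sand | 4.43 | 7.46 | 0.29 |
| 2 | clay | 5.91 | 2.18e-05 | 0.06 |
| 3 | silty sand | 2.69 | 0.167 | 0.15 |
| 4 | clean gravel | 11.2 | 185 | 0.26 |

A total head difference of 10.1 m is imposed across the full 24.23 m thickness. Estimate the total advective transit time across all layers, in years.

364

With flow normal to the layers, continuity requires the same specific discharge q through every layer.
Σ(b_i/K_i) = 4.43/7.46 + 5.91/2.18e-05 + 2.69/0.167 + 11.2/185 = 2.711e+05 d.
q = Δh / Σ(b_i/K_i) = 10.1 / 2.711e+05 = 3.725e-05 m/day.
In each layer the seepage velocity is v_i = q/n_i, so the layer transit time is t_i = b_i·n_i / q:
  layer 1 (fine sand): t_1 = 4.43 × 0.29 / 3.725e-05 = 34486 d
  layer 2 (clay): t_2 = 5.91 × 0.06 / 3.725e-05 = 9519 d
  layer 3 (silty sand): t_3 = 2.69 × 0.15 / 3.725e-05 = 10831 d
  layer 4 (clean gravel): t_4 = 11.2 × 0.26 / 3.725e-05 = 78168 d
Total t = Σ t_i = 1.330e+05 days = 364.1 years.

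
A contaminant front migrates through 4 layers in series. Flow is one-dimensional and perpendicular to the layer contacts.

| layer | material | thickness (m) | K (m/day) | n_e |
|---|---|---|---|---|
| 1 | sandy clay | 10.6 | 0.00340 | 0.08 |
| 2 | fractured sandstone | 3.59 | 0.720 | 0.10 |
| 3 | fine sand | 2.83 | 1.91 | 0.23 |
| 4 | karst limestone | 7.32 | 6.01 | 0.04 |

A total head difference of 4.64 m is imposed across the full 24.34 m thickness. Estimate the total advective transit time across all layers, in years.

3.97

With flow normal to the layers, continuity requires the same specific discharge q through every layer.
Σ(b_i/K_i) = 10.6/0.00340 + 3.59/0.720 + 2.83/1.91 + 7.32/6.01 = 3125 d.
q = Δh / Σ(b_i/K_i) = 4.64 / 3125 = 0.001485 m/day.
In each layer the seepage velocity is v_i = q/n_i, so the layer transit time is t_i = b_i·n_i / q:
  layer 1 (sandy clay): t_1 = 10.6 × 0.08 / 0.001485 = 571.2 d
  layer 2 (fractured sandstone): t_2 = 3.59 × 0.10 / 0.001485 = 241.8 d
  layer 3 (fine sand): t_3 = 2.83 × 0.23 / 0.001485 = 438.4 d
  layer 4 (karst limestone): t_4 = 7.32 × 0.04 / 0.001485 = 197.2 d
Total t = Σ t_i = 1449 days = 3.966 years.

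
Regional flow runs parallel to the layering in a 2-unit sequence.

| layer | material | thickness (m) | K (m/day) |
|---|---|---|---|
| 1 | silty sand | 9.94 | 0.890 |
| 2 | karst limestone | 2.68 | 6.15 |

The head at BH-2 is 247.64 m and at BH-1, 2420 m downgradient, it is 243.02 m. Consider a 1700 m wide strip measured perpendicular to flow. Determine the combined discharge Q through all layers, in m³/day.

Flow is parallel to layering, so each bed carries its own Darcy discharge and the transmissivities add.
Σ(K_i·b_i) = 0.890×9.94 + 6.15×2.68 = 25.33 m²/day.
Hydraulic gradient i = (247.64 − 243.02) / 2420 = 4.62 / 2420 = 0.001909.
Q = Σ(K_i·b_i) · W · i = 25.33 × 1700 × 0.001909 = 82.20 m³/day.

82.2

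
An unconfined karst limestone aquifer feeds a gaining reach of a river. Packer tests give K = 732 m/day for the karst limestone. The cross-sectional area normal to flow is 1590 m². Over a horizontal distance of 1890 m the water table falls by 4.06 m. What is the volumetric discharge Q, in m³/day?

2500

Hydraulic gradient i = Δh / L = 4.06 / 1890 = 0.002148.
Darcy's law: Q = K · A · i = 732.0 × 1590 × 0.002148 = 2500 m³/day.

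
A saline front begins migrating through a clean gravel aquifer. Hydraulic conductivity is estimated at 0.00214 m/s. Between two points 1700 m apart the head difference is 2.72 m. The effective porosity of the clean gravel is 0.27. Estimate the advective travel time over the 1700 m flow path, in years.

Convert K: 0.00214 m/s × 86400 = 184.9 m/day.
Hydraulic gradient i = Δh / L = 2.72 / 1700 = 0.001600.
Darcy flux q = K · i = 184.9 × 0.001600 = 0.2958 m/day.
Seepage velocity v = q / n_e = 0.2958 / 0.27 = 1.096 m/day.
Travel time t = L / v = 1700 / 1.096 = 1552 days = 4.248 years.

4.25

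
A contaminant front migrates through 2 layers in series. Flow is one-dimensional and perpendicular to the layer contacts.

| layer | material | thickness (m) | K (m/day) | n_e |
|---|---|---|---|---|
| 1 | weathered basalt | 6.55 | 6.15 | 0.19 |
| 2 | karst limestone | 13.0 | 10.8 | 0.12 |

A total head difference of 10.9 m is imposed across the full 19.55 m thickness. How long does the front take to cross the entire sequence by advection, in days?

0.584

With flow normal to the layers, continuity requires the same specific discharge q through every layer.
Σ(b_i/K_i) = 6.55/6.15 + 13.0/10.8 = 2.269 d.
q = Δh / Σ(b_i/K_i) = 10.9 / 2.269 = 4.804 m/day.
In each layer the seepage velocity is v_i = q/n_i, so the layer transit time is t_i = b_i·n_i / q:
  layer 1 (weathered basalt): t_1 = 6.55 × 0.19 / 4.804 = 0.2590 d
  layer 2 (karst limestone): t_2 = 13.0 × 0.12 / 4.804 = 0.3247 d
Total t = Σ t_i = 0.5837 days.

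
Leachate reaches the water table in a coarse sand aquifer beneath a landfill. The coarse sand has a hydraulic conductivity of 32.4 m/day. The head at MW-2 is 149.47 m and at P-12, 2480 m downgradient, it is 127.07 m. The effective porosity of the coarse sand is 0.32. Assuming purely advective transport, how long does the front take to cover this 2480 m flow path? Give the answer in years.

7.42

Hydraulic gradient i = (149.47 − 127.07) / 2480 = 22.4 / 2480 = 0.009032.
Darcy flux q = K · i = 32.40 × 0.009032 = 0.2926 m/day.
Seepage velocity v = q / n_e = 0.2926 / 0.32 = 0.9145 m/day.
Travel time t = L / v = 2480 / 0.9145 = 2712 days = 7.425 years.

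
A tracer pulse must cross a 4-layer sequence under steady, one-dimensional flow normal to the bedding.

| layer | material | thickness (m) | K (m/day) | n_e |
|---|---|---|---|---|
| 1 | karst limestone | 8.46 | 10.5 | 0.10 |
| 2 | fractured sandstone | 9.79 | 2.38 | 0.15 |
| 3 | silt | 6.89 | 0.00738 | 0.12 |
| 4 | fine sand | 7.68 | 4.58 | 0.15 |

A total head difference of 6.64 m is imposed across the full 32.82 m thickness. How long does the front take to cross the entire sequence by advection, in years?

With flow normal to the layers, continuity requires the same specific discharge q through every layer.
Σ(b_i/K_i) = 8.46/10.5 + 9.79/2.38 + 6.89/0.00738 + 7.68/4.58 = 940.2 d.
q = Δh / Σ(b_i/K_i) = 6.64 / 940.2 = 0.007062 m/day.
In each layer the seepage velocity is v_i = q/n_i, so the layer transit time is t_i = b_i·n_i / q:
  layer 1 (karst limestone): t_1 = 8.46 × 0.10 / 0.007062 = 119.8 d
  layer 2 (fractured sandstone): t_2 = 9.79 × 0.15 / 0.007062 = 207.9 d
  layer 3 (silt): t_3 = 6.89 × 0.12 / 0.007062 = 117.1 d
  layer 4 (fine sand): t_4 = 7.68 × 0.15 / 0.007062 = 163.1 d
Total t = Σ t_i = 607.9 days = 1.664 years.

1.66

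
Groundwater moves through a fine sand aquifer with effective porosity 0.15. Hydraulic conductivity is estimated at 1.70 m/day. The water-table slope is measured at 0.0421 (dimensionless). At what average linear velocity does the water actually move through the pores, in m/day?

Hydraulic gradient i = 0.0421.
Darcy flux q = K · i = 1.700 × 0.04210 = 0.07157 m/day.
Seepage velocity v = q / n_e = 0.07157 / 0.15 = 0.4771 m/day.

0.477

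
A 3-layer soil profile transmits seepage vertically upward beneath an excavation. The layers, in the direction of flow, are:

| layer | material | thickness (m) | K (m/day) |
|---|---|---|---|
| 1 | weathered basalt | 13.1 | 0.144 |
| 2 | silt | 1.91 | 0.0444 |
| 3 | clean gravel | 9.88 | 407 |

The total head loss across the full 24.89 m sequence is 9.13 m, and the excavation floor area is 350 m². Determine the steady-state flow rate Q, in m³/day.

Flow is perpendicular to layering, so the layers act in series and the equivalent K is the thickness-weighted harmonic mean.
Total thickness L = 13.1 + 1.91 + 9.88 = 24.89 m.
Σ(b_i/K_i) = 13.1/0.144 + 1.91/0.0444 + 9.88/407 = 134.0 d.
K_eq = L / Σ(b_i/K_i) = 24.89 / 134.0 = 0.1857 m/day.
Q = K_eq · A · (Δh/L) = 0.1857 × 350 × (9.13/24.89) = 23.84 m³/day.

23.8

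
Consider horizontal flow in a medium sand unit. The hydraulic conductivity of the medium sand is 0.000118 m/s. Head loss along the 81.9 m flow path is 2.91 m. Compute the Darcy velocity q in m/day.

0.362

Convert K: 0.000118 m/s × 86400 = 10.20 m/day.
Hydraulic gradient i = Δh / L = 2.91 / 81.9 = 0.03553.
Specific discharge q = K · i = 10.20 × 0.03553 = 0.3622 m/day.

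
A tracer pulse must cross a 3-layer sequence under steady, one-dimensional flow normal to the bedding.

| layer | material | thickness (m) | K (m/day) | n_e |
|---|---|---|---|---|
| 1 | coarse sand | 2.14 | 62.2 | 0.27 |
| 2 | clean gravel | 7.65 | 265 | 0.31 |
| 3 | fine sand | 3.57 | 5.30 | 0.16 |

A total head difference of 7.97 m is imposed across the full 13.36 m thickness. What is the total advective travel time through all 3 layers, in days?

0.325

With flow normal to the layers, continuity requires the same specific discharge q through every layer.
Σ(b_i/K_i) = 2.14/62.2 + 7.65/265 + 3.57/5.30 = 0.7369 d.
q = Δh / Σ(b_i/K_i) = 7.97 / 0.7369 = 10.82 m/day.
In each layer the seepage velocity is v_i = q/n_i, so the layer transit time is t_i = b_i·n_i / q:
  layer 1 (coarse sand): t_1 = 2.14 × 0.27 / 10.82 = 0.05342 d
  layer 2 (clean gravel): t_2 = 7.65 × 0.31 / 10.82 = 0.2193 d
  layer 3 (fine sand): t_3 = 3.57 × 0.16 / 10.82 = 0.05281 d
Total t = Σ t_i = 0.3255 days.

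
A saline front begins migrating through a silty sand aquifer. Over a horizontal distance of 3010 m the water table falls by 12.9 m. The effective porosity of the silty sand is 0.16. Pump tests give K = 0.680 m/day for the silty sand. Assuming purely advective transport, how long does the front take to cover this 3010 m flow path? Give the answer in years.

452

Hydraulic gradient i = Δh / L = 12.9 / 3010 = 0.004286.
Darcy flux q = K · i = 0.6800 × 0.004286 = 0.002914 m/day.
Seepage velocity v = q / n_e = 0.002914 / 0.16 = 0.01821 m/day.
Travel time t = L / v = 3010 / 0.01821 = 1.653e+05 days = 452.4 years.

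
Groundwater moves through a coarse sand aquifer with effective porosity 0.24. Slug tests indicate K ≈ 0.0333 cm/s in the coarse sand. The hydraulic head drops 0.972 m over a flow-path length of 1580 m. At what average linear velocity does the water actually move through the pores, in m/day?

0.0737

Convert K: 0.0333 cm/s × 864 = 28.77 m/day.
Hydraulic gradient i = Δh / L = 0.972 / 1580 = 0.0006152.
Darcy flux q = K · i = 28.77 × 0.0006152 = 0.01770 m/day.
Seepage velocity v = q / n_e = 0.01770 / 0.24 = 0.07375 m/day.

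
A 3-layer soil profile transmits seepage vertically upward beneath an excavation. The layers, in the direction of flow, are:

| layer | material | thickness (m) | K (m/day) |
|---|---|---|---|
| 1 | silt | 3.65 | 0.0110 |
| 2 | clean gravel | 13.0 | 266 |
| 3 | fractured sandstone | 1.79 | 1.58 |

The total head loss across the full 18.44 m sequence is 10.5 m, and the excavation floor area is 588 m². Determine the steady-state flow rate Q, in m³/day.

18.5

Flow is perpendicular to layering, so the layers act in series and the equivalent K is the thickness-weighted harmonic mean.
Total thickness L = 3.65 + 13.0 + 1.79 = 18.44 m.
Σ(b_i/K_i) = 3.65/0.0110 + 13.0/266 + 1.79/1.58 = 333.0 d.
K_eq = L / Σ(b_i/K_i) = 18.44 / 333.0 = 0.05538 m/day.
Q = K_eq · A · (Δh/L) = 0.05538 × 588 × (10.5/18.44) = 18.54 m³/day.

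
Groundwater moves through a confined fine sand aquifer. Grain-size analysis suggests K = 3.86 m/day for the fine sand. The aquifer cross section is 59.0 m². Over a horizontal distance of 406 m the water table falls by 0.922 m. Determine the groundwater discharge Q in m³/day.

Hydraulic gradient i = Δh / L = 0.922 / 406 = 0.002271.
Darcy's law: Q = K · A · i = 3.860 × 59.00 × 0.002271 = 0.5172 m³/day.

0.517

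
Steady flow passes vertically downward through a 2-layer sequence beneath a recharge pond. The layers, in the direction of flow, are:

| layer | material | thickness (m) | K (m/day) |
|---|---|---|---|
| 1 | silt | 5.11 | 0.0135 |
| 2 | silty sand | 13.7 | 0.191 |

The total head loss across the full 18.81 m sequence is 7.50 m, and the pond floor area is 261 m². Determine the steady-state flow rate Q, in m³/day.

4.35

Flow is perpendicular to layering, so the layers act in series and the equivalent K is the thickness-weighted harmonic mean.
Total thickness L = 5.11 + 13.7 = 18.81 m.
Σ(b_i/K_i) = 5.11/0.0135 + 13.7/0.191 = 450.2 d.
K_eq = L / Σ(b_i/K_i) = 18.81 / 450.2 = 0.04178 m/day.
Q = K_eq · A · (Δh/L) = 0.04178 × 261 × (7.50/18.81) = 4.348 m³/day.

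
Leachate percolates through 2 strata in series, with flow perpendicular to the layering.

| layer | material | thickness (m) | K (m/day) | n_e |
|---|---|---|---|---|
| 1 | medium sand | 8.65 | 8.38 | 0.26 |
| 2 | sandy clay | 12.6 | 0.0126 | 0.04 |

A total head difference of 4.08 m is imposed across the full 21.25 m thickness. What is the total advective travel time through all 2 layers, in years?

With flow normal to the layers, continuity requires the same specific discharge q through every layer.
Σ(b_i/K_i) = 8.65/8.38 + 12.6/0.0126 = 1001 d.
q = Δh / Σ(b_i/K_i) = 4.08 / 1001 = 0.004076 m/day.
In each layer the seepage velocity is v_i = q/n_i, so the layer transit time is t_i = b_i·n_i / q:
  layer 1 (medium sand): t_1 = 8.65 × 0.26 / 0.004076 = 551.8 d
  layer 2 (sandy clay): t_2 = 12.6 × 0.04 / 0.004076 = 123.7 d
Total t = Σ t_i = 675.5 days = 1.849 years.

1.85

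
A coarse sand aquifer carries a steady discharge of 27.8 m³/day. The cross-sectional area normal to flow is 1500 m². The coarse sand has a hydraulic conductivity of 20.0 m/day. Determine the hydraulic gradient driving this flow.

From Q = K·A·i, i = Q / (K·A) = 27.8 / (20.00 × 1500) = 0.0009267.

0.000927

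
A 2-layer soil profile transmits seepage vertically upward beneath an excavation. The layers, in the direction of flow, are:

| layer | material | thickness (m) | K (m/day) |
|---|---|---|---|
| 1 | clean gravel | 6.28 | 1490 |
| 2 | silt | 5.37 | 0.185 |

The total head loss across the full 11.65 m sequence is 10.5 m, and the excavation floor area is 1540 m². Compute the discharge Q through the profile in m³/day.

Flow is perpendicular to layering, so the layers act in series and the equivalent K is the thickness-weighted harmonic mean.
Total thickness L = 6.28 + 5.37 = 11.65 m.
Σ(b_i/K_i) = 6.28/1490 + 5.37/0.185 = 29.03 d.
K_eq = L / Σ(b_i/K_i) = 11.65 / 29.03 = 0.4013 m/day.
Q = K_eq · A · (Δh/L) = 0.4013 × 1540 × (10.5/11.65) = 557.0 m³/day.

557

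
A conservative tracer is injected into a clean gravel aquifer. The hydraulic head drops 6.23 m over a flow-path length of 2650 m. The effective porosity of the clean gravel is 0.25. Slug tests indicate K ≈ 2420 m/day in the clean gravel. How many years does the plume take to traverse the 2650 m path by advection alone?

Hydraulic gradient i = Δh / L = 6.23 / 2650 = 0.002351.
Darcy flux q = K · i = 2420 × 0.002351 = 5.689 m/day.
Seepage velocity v = q / n_e = 5.689 / 0.25 = 22.76 m/day.
Travel time t = L / v = 2650 / 22.76 = 116.4 days = 0.3188 years.

0.319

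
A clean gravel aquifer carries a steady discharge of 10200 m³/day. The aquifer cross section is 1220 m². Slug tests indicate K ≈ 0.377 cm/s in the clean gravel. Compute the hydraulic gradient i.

Convert K: 0.377 cm/s × 864 = 325.7 m/day.
From Q = K·A·i, i = Q / (K·A) = 10200 / (325.7 × 1220) = 0.02567.

0.0257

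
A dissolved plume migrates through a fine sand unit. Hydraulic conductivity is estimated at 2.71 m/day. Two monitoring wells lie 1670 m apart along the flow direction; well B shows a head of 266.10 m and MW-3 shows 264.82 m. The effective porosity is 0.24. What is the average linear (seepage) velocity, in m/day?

Hydraulic gradient i = (266.10 − 264.82) / 1670 = 1.28 / 1670 = 0.0007665.
Darcy flux q = K · i = 2.710 × 0.0007665 = 0.002077 m/day.
Seepage velocity v = q / n_e = 0.002077 / 0.24 = 0.008655 m/day.

0.00865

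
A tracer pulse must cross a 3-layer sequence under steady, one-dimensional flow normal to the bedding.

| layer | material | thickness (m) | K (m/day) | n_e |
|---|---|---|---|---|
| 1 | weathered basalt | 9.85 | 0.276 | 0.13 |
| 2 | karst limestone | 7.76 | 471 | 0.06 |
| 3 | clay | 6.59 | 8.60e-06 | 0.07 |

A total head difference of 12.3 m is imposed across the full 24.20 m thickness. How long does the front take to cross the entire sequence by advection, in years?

377

With flow normal to the layers, continuity requires the same specific discharge q through every layer.
Σ(b_i/K_i) = 9.85/0.276 + 7.76/471 + 6.59/8.60e-06 = 7.663e+05 d.
q = Δh / Σ(b_i/K_i) = 12.3 / 7.663e+05 = 1.605e-05 m/day.
In each layer the seepage velocity is v_i = q/n_i, so the layer transit time is t_i = b_i·n_i / q:
  layer 1 (weathered basalt): t_1 = 9.85 × 0.13 / 1.605e-05 = 79778 d
  layer 2 (karst limestone): t_2 = 7.76 × 0.06 / 1.605e-05 = 29008 d
  layer 3 (clay): t_3 = 6.59 × 0.07 / 1.605e-05 = 28740 d
Total t = Σ t_i = 1.375e+05 days = 376.5 years.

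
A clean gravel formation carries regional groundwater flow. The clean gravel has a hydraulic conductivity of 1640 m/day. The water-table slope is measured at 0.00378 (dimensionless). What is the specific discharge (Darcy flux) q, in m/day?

Hydraulic gradient i = 0.00378.
Specific discharge q = K · i = 1640 × 0.003780 = 6.199 m/day.

6.20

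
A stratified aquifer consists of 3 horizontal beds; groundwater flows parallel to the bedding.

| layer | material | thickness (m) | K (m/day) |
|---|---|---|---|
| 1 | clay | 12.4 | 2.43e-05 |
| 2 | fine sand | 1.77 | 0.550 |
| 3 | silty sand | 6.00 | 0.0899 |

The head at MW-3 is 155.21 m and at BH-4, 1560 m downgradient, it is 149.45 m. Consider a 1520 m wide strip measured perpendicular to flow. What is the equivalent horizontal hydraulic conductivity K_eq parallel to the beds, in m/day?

0.0750

Flow is parallel to layering, so each bed carries its own Darcy discharge and the transmissivities add.
Σ(K_i·b_i) = 2.43e-05×12.4 + 0.550×1.77 + 0.0899×6.00 = 1.513 m²/day.
Total thickness b = 20.17 m, so K_eq = Σ(K_i·b_i)/b = 0.07502 m/day.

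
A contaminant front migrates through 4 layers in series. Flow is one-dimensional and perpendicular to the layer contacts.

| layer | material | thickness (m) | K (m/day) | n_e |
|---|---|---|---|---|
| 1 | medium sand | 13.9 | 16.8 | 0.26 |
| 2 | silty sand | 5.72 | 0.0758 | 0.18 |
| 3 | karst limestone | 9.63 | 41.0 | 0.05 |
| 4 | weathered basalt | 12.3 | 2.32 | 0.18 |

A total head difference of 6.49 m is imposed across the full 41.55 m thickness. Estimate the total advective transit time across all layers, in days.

92.5

With flow normal to the layers, continuity requires the same specific discharge q through every layer.
Σ(b_i/K_i) = 13.9/16.8 + 5.72/0.0758 + 9.63/41.0 + 12.3/2.32 = 81.83 d.
q = Δh / Σ(b_i/K_i) = 6.49 / 81.83 = 0.07931 m/day.
In each layer the seepage velocity is v_i = q/n_i, so the layer transit time is t_i = b_i·n_i / q:
  layer 1 (medium sand): t_1 = 13.9 × 0.26 / 0.07931 = 45.57 d
  layer 2 (silty sand): t_2 = 5.72 × 0.18 / 0.07931 = 12.98 d
  layer 3 (karst limestone): t_3 = 9.63 × 0.05 / 0.07931 = 6.071 d
  layer 4 (weathered basalt): t_4 = 12.3 × 0.18 / 0.07931 = 27.91 d
Total t = Σ t_i = 92.53 days.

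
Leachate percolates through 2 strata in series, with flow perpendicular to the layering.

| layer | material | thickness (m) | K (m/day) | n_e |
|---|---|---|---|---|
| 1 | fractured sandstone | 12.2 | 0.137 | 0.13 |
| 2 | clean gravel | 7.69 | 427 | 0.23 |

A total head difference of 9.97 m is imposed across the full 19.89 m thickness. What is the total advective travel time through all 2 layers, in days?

With flow normal to the layers, continuity requires the same specific discharge q through every layer.
Σ(b_i/K_i) = 12.2/0.137 + 7.69/427 = 89.07 d.
q = Δh / Σ(b_i/K_i) = 9.97 / 89.07 = 0.1119 m/day.
In each layer the seepage velocity is v_i = q/n_i, so the layer transit time is t_i = b_i·n_i / q:
  layer 1 (fractured sandstone): t_1 = 12.2 × 0.13 / 0.1119 = 14.17 d
  layer 2 (clean gravel): t_2 = 7.69 × 0.23 / 0.1119 = 15.80 d
Total t = Σ t_i = 29.97 days.

30.0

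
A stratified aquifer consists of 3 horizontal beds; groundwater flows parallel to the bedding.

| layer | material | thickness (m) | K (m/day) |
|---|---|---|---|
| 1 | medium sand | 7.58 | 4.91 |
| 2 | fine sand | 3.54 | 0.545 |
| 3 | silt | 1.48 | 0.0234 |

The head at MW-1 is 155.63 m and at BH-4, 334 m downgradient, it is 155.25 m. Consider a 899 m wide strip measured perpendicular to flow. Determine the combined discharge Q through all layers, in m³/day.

Flow is parallel to layering, so each bed carries its own Darcy discharge and the transmissivities add.
Σ(K_i·b_i) = 4.91×7.58 + 0.545×3.54 + 0.0234×1.48 = 39.18 m²/day.
Hydraulic gradient i = (155.63 − 155.25) / 334 = 0.38 / 334 = 0.001138.
Q = Σ(K_i·b_i) · W · i = 39.18 × 899 × 0.001138 = 40.08 m³/day.

40.1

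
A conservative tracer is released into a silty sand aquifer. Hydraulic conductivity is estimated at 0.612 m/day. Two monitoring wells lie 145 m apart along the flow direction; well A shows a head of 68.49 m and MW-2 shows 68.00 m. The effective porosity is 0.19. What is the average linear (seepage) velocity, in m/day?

0.0109

Hydraulic gradient i = (68.49 − 68.00) / 145 = 0.49 / 145 = 0.003379.
Darcy flux q = K · i = 0.6120 × 0.003379 = 0.002068 m/day.
Seepage velocity v = q / n_e = 0.002068 / 0.19 = 0.01088 m/day.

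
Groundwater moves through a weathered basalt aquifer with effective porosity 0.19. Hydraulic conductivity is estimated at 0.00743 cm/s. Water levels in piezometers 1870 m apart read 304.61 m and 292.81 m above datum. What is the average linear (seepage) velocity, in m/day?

0.213

Convert K: 0.00743 cm/s × 864 = 6.420 m/day.
Hydraulic gradient i = (304.61 − 292.81) / 1870 = 11.8 / 1870 = 0.006310.
Darcy flux q = K · i = 6.420 × 0.006310 = 0.04051 m/day.
Seepage velocity v = q / n_e = 0.04051 / 0.19 = 0.2132 m/day.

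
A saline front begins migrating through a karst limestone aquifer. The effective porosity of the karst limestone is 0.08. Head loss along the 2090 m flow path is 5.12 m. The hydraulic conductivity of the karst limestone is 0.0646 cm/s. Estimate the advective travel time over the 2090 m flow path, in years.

Convert K: 0.0646 cm/s × 864 = 55.81 m/day.
Hydraulic gradient i = Δh / L = 5.12 / 2090 = 0.002450.
Darcy flux q = K · i = 55.81 × 0.002450 = 0.1367 m/day.
Seepage velocity v = q / n_e = 0.1367 / 0.08 = 1.709 m/day.
Travel time t = L / v = 2090 / 1.709 = 1223 days = 3.348 years.

3.35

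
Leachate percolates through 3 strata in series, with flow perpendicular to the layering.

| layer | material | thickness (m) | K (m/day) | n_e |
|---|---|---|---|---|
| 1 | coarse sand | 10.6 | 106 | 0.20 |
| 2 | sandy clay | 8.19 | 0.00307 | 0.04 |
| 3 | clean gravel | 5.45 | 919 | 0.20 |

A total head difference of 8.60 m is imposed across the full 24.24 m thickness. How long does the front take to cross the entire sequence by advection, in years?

3.00

With flow normal to the layers, continuity requires the same specific discharge q through every layer.
Σ(b_i/K_i) = 10.6/106 + 8.19/0.00307 + 5.45/919 = 2668 d.
q = Δh / Σ(b_i/K_i) = 8.60 / 2668 = 0.003224 m/day.
In each layer the seepage velocity is v_i = q/n_i, so the layer transit time is t_i = b_i·n_i / q:
  layer 1 (coarse sand): t_1 = 10.6 × 0.20 / 0.003224 = 657.7 d
  layer 2 (sandy clay): t_2 = 8.19 × 0.04 / 0.003224 = 101.6 d
  layer 3 (clean gravel): t_3 = 5.45 × 0.20 / 0.003224 = 338.1 d
Total t = Σ t_i = 1097 days = 3.005 years.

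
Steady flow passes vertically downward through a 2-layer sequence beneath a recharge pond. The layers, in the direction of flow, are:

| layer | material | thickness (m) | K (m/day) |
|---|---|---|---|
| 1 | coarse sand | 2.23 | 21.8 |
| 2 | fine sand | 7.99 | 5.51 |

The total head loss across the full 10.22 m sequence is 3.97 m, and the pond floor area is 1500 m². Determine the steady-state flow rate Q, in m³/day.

3840

Flow is perpendicular to layering, so the layers act in series and the equivalent K is the thickness-weighted harmonic mean.
Total thickness L = 2.23 + 7.99 = 10.22 m.
Σ(b_i/K_i) = 2.23/21.8 + 7.99/5.51 = 1.552 d.
K_eq = L / Σ(b_i/K_i) = 10.22 / 1.552 = 6.583 m/day.
Q = K_eq · A · (Δh/L) = 6.583 × 1500 × (3.97/10.22) = 3836 m³/day.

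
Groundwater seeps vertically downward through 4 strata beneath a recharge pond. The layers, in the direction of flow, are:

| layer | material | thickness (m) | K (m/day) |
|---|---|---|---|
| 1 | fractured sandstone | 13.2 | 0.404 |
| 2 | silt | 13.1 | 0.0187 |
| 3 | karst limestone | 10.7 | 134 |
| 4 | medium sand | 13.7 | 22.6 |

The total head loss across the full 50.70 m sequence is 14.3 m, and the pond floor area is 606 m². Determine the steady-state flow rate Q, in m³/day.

Flow is perpendicular to layering, so the layers act in series and the equivalent K is the thickness-weighted harmonic mean.
Total thickness L = 13.2 + 13.1 + 10.7 + 13.7 = 50.70 m.
Σ(b_i/K_i) = 13.2/0.404 + 13.1/0.0187 + 10.7/134 + 13.7/22.6 = 733.9 d.
K_eq = L / Σ(b_i/K_i) = 50.70 / 733.9 = 0.06908 m/day.
Q = K_eq · A · (Δh/L) = 0.06908 × 606 × (14.3/50.70) = 11.81 m³/day.

11.8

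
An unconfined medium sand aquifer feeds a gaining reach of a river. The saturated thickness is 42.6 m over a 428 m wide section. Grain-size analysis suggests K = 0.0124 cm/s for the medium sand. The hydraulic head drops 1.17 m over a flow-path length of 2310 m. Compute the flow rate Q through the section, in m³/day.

98.9

Convert K: 0.0124 cm/s × 864 = 10.71 m/day.
Cross-sectional area A = 428 × 42.6 = 18233 m².
Hydraulic gradient i = Δh / L = 1.17 / 2310 = 0.0005065.
Darcy's law: Q = K · A · i = 10.71 × 18233 × 0.0005065 = 98.94 m³/day.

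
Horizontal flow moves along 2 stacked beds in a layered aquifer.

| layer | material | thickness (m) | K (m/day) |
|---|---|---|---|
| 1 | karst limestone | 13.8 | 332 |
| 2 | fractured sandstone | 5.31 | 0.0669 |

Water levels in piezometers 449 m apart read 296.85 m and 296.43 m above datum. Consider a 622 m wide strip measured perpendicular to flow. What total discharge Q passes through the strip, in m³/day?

Flow is parallel to layering, so each bed carries its own Darcy discharge and the transmissivities add.
Σ(K_i·b_i) = 332×13.8 + 0.0669×5.31 = 4582 m²/day.
Hydraulic gradient i = (296.85 − 296.43) / 449 = 0.42 / 449 = 0.0009354.
Q = Σ(K_i·b_i) · W · i = 4582 × 622 × 0.0009354 = 2666 m³/day.

2670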